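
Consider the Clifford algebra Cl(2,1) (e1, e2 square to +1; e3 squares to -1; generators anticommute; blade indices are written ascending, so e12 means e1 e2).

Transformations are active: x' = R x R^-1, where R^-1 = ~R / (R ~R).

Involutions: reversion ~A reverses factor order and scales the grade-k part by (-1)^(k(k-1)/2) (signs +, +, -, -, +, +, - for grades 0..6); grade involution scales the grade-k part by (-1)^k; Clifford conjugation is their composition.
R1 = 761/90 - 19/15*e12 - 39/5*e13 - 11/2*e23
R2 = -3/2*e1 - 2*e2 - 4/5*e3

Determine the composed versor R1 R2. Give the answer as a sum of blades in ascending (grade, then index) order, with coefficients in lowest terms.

Distribute over the terms of R2 (each basis-blade product reordered to ascending indices, repeated generators contracted through their squares):
R1 (-3/2*e1) = -761/60*e1 - 19/10*e2 - 117/10*e3 + 33/4*e123
R1 (-2*e2) = 38/15*e1 - 761/45*e2 - 11*e3 - 78/5*e123
R1 (-4/5*e3) = -156/25*e1 - 22/5*e2 - 1522/225*e3 + 76/75*e123
Summing the partial products and collecting blades:
Answer: -1639/100*e1 - 2089/90*e2 - 13259/450*e3 - 1901/300*e123


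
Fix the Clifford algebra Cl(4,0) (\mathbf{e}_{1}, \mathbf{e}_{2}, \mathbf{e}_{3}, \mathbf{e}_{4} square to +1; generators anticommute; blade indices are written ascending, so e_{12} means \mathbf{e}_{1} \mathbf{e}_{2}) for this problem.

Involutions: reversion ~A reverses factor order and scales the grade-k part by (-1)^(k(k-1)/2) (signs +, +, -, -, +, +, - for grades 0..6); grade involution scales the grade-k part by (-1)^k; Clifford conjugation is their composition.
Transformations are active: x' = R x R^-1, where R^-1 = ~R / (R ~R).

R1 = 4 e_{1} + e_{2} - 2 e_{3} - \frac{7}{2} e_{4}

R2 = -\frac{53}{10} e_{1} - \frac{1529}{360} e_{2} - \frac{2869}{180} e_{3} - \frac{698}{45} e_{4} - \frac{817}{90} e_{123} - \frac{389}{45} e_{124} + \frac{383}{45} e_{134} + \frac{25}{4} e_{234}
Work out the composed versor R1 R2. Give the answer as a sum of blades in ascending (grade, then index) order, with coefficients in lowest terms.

Distribute over the terms of R1 (each basis-blade product reordered to ascending indices, repeated generators contracted through their squares):
(4 e_{1}) R2 = -\frac{106}{5} - \frac{1529}{90} e_{12} - \frac{2869}{45} e_{13} - \frac{2792}{45} e_{14} - \frac{1634}{45} e_{23} - \frac{1556}{45} e_{24} + \frac{1532}{45} e_{34} + 25 e_{1234}
(e_{2}) R2 = -\frac{1529}{360} + \frac{53}{10} e_{12} + \frac{817}{90} e_{13} + \frac{389}{45} e_{14} - \frac{2869}{180} e_{23} - \frac{698}{45} e_{24} + \frac{25}{4} e_{34} - \frac{383}{45} e_{1234}
(-2 e_{3}) R2 = \frac{2869}{90} + \frac{817}{45} e_{12} - \frac{53}{5} e_{13} + \frac{766}{45} e_{14} - \frac{1529}{180} e_{23} + \frac{25}{2} e_{24} + \frac{1396}{45} e_{34} + \frac{778}{45} e_{1234}
(-\frac{7}{2} e_{4}) R2 = \frac{2443}{45} + \frac{2723}{90} e_{12} - \frac{2681}{90} e_{13} - \frac{371}{20} e_{14} - \frac{175}{8} e_{23} - \frac{10703}{720} e_{24} - \frac{20083}{360} e_{34} - \frac{5719}{180} e_{1234}
Summing the partial products and collecting blades:
Answer: \frac{21859}{360} + \frac{661}{18} e_{12} - \frac{1426}{15} e_{13} - \frac{9887}{180} e_{14} - \frac{29743}{360} e_{23} - \frac{12589}{240} e_{24} + \frac{5591}{360} e_{34} + \frac{361}{180} e_{1234}


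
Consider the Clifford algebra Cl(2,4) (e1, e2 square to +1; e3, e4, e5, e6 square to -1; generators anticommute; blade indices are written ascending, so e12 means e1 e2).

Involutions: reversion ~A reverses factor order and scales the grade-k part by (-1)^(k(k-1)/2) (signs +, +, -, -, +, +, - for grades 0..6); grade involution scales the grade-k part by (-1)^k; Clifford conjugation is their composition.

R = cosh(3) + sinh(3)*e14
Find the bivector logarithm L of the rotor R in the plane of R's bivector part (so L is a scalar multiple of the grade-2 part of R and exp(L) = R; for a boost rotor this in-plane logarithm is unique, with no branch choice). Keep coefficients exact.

The scalar part of R is cosh(3), which fixes the rapidity magnitude through cosh (cosh is even, so it cannot fix the sign — the bivector part carries that); dividing the bivector part by sinh of the rapidity gives the plane, and L = rapidity * plane, where the joint sign ambiguity of (rapidity, plane) cancels in the product.
Concretely: cosh(rapidity) = cosh(3) gives rapidity = ±3, and since rapidity/sinh(rapidity) is even the sign is immaterial: L = (rapidity/sinh(rapidity)) * <R>_2 = (3/sinh(3)) * <R>_2.
Answer: 3*e14


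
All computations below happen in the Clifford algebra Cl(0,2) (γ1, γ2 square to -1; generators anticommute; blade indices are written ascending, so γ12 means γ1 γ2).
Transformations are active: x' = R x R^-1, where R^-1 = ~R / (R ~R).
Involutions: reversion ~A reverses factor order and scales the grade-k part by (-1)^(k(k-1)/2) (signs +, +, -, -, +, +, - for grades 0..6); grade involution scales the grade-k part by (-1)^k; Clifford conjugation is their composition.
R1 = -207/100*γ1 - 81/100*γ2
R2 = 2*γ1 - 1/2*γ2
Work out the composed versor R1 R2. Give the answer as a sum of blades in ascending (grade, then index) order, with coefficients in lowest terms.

Distribute over the terms of R1 (each basis-blade product reordered to ascending indices, repeated generators contracted through their squares):
(-207/100*γ1) R2 = 207/50 + 207/200*γ12
(-81/100*γ2) R2 = -81/200 + 81/50*γ12
Summing the partial products and collecting blades:
Answer: 747/200 + 531/200*γ12


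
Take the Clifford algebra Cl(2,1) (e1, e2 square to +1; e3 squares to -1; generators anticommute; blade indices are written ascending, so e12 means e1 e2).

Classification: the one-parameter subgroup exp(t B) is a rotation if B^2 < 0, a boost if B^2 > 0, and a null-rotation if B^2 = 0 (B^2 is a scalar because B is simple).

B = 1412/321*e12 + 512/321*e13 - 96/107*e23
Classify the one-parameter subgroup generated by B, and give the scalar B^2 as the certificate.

B^2 term by term: the squares give (1412/321)^2*(e12)^2 + (512/321)^2*(e13)^2 + (-96/107)^2*(e23)^2 = 1993744/103041*(-1) + 262144/103041*(+1) + 9216/11449*(+1) = -16 (each basis 2-blade squares to minus the product of its generators' squares); cross terms between blades sharing an index anticommute and cancel. So B^2 = -16.
Answer: rotation, certificate B^2 = -16. One invariant decides it: the square -16 survives every conjugation, and its sign is exactly the classification.


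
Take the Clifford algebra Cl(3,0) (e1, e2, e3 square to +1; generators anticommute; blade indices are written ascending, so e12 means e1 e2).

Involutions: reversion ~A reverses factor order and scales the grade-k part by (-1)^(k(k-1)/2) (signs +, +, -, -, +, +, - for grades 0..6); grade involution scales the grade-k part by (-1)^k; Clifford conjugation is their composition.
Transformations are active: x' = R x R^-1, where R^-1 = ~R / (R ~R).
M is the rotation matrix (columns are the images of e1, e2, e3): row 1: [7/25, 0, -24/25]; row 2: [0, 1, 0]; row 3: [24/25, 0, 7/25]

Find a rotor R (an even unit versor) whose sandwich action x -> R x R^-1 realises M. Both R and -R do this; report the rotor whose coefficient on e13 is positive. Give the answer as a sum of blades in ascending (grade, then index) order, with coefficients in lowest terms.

Method: write R = a + b12*e12 + b13*e13 + b23*e23 with a^2 + b12^2 + b13^2 + b23^2 = 1 (so R^-1 = ~R). Expanding the columns R e_j ~R gives tr M = 4a^2 - 1 and, from the antisymmetric part, M21 - M12 = -4a*b12, M13 - M31 = 4a*b13, M32 - M23 = -4a*b23.
Here tr M = 39/25, so a^2 = (1 + tr M)/4 = 16/25 and a = ±4/5. Taking a = 4/5: M21 - M12 = 0, M13 - M31 = -48/25, M32 - M23 = 0, giving b12 = 0, b13 = -3/5, b23 = 0, i.e. R = 4/5 - 3/5*e13.
Its e13 coefficient is negative, so report the other preimage -R.
Answer: -4/5 + 3/5*e13. Sheet selection: the two-to-one cover makes ±R indistinguishable at the matrix level (trace 39/25), so uniqueness comes from the required sign on e13.


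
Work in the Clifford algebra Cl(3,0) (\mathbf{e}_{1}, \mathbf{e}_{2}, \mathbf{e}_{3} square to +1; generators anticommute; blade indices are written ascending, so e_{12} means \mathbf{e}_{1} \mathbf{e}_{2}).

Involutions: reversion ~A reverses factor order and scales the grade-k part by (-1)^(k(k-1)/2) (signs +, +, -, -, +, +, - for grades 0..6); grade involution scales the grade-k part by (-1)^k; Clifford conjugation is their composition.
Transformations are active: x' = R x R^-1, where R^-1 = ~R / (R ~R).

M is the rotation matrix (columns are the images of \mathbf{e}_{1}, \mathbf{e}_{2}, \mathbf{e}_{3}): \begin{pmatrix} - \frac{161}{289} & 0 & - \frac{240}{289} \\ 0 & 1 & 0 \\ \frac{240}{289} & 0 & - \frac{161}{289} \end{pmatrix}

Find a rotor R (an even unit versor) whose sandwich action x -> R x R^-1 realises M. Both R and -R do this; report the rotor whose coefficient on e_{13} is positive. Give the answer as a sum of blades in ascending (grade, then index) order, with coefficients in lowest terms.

Method: write R = a + b12*e_{12} + b13*e_{13} + b23*e_{23} with a^2 + b12^2 + b13^2 + b23^2 = 1 (so R^-1 = ~R). Expanding the columns R e_j ~R gives tr M = 4a^2 - 1 and, from the antisymmetric part, M21 - M12 = -4a*b12, M13 - M31 = 4a*b13, M32 - M23 = -4a*b23.
Here tr M = -\frac{33}{289}, so a^2 = (1 + tr M)/4 = \frac{64}{289} and a = ±\frac{8}{17}. Taking a = \frac{8}{17}: M21 - M12 = 0, M13 - M31 = -\frac{480}{289}, M32 - M23 = 0, giving b12 = 0, b13 = -\frac{15}{17}, b23 = 0, i.e. R = \frac{8}{17} - \frac{15}{17} e_{13}.
Its e_{13} coefficient is negative, so report the other preimage -R.
Answer: -\frac{8}{17} + \frac{15}{17} e_{13}. Why the constraint matters: R and -R act identically through the sandwich — M has trace -\frac{33}{289} either way — so only the sign condition on e_{13} picks one of the two preimages.


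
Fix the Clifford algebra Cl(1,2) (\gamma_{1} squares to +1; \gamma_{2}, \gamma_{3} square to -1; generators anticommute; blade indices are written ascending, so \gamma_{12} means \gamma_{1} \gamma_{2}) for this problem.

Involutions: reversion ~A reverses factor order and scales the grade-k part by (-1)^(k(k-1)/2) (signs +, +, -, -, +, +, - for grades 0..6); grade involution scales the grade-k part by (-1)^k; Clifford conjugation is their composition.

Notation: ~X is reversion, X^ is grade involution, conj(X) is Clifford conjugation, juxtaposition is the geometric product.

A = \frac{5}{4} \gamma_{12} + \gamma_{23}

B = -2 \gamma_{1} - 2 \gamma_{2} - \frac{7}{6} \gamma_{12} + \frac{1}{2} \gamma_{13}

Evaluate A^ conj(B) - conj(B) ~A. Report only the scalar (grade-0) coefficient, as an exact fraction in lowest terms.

first term: \frac{35}{24} - \frac{5}{2} \gamma_{1} - \frac{5}{2} \gamma_{2} + 2 \gamma_{3} + \frac{1}{2} \gamma_{12} + \frac{7}{6} \gamma_{13} + \frac{5}{8} \gamma_{23} + 2 \gamma_{123}
second term: -\frac{35}{24} - \frac{5}{2} \gamma_{1} - \frac{5}{2} \gamma_{2} + 2 \gamma_{3} + \frac{1}{2} \gamma_{12} + \frac{7}{6} \gamma_{13} + \frac{5}{8} \gamma_{23} - 2 \gamma_{123}
Answer: \frac{35}{12}


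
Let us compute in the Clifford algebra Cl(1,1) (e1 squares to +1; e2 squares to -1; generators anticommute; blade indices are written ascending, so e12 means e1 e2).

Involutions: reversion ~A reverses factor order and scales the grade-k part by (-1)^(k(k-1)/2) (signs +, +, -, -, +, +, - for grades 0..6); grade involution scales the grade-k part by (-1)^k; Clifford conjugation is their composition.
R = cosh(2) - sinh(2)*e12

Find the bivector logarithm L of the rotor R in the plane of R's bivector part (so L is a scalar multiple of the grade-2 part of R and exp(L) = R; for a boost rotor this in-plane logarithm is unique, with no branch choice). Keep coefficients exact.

The scalar part of R is cosh(2), which determines |rapidity| via cosh; the sign lives in the bivector part, and pairing them (bivector part over sinh of the rapidity = the plane) gives the unique in-plane L = rapidity * plane.
Concretely: cosh(rapidity) = cosh(2) gives rapidity = ±2, and since rapidity/sinh(rapidity) is even the sign is immaterial: L = (rapidity/sinh(rapidity)) * <R>_2 = (2/sinh(2)) * <R>_2.
Answer: -2*e12


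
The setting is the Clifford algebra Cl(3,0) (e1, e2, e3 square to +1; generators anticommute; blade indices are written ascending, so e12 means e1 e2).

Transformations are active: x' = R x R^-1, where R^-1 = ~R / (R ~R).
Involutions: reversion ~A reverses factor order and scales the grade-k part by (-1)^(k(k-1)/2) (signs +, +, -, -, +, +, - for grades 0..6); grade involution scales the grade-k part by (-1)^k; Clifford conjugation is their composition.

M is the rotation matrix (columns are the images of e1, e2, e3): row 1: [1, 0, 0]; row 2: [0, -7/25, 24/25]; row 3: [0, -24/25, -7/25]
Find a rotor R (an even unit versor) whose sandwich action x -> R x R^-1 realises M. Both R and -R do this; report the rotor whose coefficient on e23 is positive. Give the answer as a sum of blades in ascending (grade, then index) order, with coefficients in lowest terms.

Method: write R = a + b12*e12 + b13*e13 + b23*e23 with a^2 + b12^2 + b13^2 + b23^2 = 1 (so R^-1 = ~R). Expanding the columns R e_j ~R gives tr M = 4a^2 - 1 and, from the antisymmetric part, M21 - M12 = -4a*b12, M13 - M31 = 4a*b13, M32 - M23 = -4a*b23.
Here tr M = 11/25, so a^2 = (1 + tr M)/4 = 9/25 and a = ±3/5. Taking a = 3/5: M21 - M12 = 0, M13 - M31 = 0, M32 - M23 = -48/25, giving b12 = 0, b13 = 0, b23 = 4/5, i.e. R = 3/5 + 4/5*e23.
Its e23 coefficient is already positive.
Answer: 3/5 + 4/5*e23. Why the constraint matters: R and -R act identically through the sandwich — M has trace 11/25 either way — so only the sign condition on e23 picks one of the two preimages.


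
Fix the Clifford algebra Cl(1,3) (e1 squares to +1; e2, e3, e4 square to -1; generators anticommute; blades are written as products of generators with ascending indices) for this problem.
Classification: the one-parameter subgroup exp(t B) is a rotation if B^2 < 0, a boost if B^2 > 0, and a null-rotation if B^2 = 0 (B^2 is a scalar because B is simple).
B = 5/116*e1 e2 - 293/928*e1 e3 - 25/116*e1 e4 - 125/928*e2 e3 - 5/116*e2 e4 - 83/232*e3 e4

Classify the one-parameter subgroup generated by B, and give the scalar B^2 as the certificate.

B^2 term by term: the squares give (5/116)^2*(e1 e2)^2 + (-293/928)^2*(e1 e3)^2 + (-25/116)^2*(e1 e4)^2 + (-125/928)^2*(e2 e3)^2 + (-5/116)^2*(e2 e4)^2 + (-83/232)^2*(e3 e4)^2 = 25/13456*(+1) + 85849/861184*(+1) + 625/13456*(+1) + 15625/861184*(-1) + 25/13456*(-1) + 6889/53824*(-1) = 0 (each basis 2-blade squares to minus the product of its generators' squares); cross terms between blades sharing an index anticommute and cancel; the commuting (index-disjoint) pairs give grade-4 terms 2*c*c'*(blade product), which cancel blade by blade — e1 e2 e3 e4: -415/13456 - 1465/53824 + 3125/53824 = 0 — confirming B is simple. So B^2 = 0.
Answer: null-rotation, certificate B^2 = 0. The class reads off the invariant scalar 0 directly.


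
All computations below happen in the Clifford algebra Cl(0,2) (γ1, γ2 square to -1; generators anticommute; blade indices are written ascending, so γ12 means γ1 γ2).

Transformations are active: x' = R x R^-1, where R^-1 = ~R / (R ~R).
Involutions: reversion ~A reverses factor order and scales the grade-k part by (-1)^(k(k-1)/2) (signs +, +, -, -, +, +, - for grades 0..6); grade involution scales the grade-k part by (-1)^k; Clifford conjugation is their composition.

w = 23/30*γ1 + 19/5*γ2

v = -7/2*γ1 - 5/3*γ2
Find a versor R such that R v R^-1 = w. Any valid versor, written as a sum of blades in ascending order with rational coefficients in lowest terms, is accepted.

Equal squares first: v^2 = w^2 = -541/36. Then v + w = -41/15*γ1 + 32/15*γ2 is a versor taking v to w, provided it is invertible.
Answer: -41/15*γ1 + 32/15*γ2


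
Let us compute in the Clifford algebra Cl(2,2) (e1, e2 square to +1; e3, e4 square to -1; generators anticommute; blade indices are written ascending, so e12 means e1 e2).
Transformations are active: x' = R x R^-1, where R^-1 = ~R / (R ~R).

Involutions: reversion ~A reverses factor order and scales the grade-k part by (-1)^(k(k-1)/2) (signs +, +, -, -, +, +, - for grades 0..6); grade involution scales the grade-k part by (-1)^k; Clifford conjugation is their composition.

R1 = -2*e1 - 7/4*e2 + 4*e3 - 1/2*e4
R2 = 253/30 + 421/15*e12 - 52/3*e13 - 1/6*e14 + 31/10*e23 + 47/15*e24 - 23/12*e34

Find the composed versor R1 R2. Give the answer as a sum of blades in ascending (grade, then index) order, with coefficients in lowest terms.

Distribute over the terms of R1 (each basis-blade product reordered to ascending indices, repeated generators contracted through their squares):
(-2*e1) R2 = -253/15*e1 - 842/15*e2 + 104/3*e3 + 1/3*e4 - 31/5*e123 - 94/15*e124 + 23/6*e134
(-7/4*e2) R2 = 2947/60*e1 - 1771/120*e2 - 217/40*e3 - 329/60*e4 - 91/3*e123 - 7/24*e124 + 161/48*e234
(4*e3) R2 = -208/3*e1 + 62/5*e2 + 506/15*e3 + 23/3*e4 + 1684/15*e123 + 2/3*e134 - 188/15*e234
(-1/2*e4) R2 = 1/12*e1 - 47/30*e2 + 23/24*e3 - 253/60*e4 - 421/30*e124 + 26/3*e134 - 31/20*e234
Summing the partial products and collecting blades:
Answer: -37*e1 - 7207/120*e2 + 959/15*e3 - 17/10*e4 + 1136/15*e123 - 2471/120*e124 + 79/6*e134 - 515/48*e234


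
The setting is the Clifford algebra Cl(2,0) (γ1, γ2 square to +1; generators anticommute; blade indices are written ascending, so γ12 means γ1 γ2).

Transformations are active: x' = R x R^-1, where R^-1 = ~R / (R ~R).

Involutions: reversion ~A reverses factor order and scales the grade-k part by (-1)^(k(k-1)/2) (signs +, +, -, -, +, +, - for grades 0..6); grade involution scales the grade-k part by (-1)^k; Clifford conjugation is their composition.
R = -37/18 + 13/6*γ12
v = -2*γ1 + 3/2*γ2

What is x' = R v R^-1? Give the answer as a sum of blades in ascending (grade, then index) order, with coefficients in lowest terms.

~R = -37/18 - 13/6*γ12, and R ~R = 1445/162, so R^-1 = ~R / (1445/162).
R v = 265/36*γ1 + 5/4*γ2
Answer: -805/578*γ1 - 600/289*γ2


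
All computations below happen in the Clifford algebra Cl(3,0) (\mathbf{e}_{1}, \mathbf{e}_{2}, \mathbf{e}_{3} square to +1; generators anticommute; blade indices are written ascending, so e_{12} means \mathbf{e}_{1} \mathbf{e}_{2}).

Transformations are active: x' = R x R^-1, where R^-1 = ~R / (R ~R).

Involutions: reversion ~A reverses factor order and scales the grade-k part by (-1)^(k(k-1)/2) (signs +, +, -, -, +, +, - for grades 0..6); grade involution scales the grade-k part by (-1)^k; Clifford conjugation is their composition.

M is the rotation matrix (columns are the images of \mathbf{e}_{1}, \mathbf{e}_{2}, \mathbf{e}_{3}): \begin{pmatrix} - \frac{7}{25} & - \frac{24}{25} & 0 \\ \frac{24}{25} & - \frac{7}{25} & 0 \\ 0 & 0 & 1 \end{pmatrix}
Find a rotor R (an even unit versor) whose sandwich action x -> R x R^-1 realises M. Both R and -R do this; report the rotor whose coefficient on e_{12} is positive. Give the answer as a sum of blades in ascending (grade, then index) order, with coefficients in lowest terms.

Method: write R = a + b12*e_{12} + b13*e_{13} + b23*e_{23} with a^2 + b12^2 + b13^2 + b23^2 = 1 (so R^-1 = ~R). Expanding the columns R e_j ~R gives tr M = 4a^2 - 1 and, from the antisymmetric part, M21 - M12 = -4a*b12, M13 - M31 = 4a*b13, M32 - M23 = -4a*b23.
Here tr M = \frac{11}{25}, so a^2 = (1 + tr M)/4 = \frac{9}{25} and a = ±\frac{3}{5}. Taking a = \frac{3}{5}: M21 - M12 = \frac{48}{25}, M13 - M31 = 0, M32 - M23 = 0, giving b12 = -\frac{4}{5}, b13 = 0, b23 = 0, i.e. R = \frac{3}{5} - \frac{4}{5} e_{12}.
Its e_{12} coefficient is negative, so report the other preimage -R.
Answer: -\frac{3}{5} + \frac{4}{5} e_{12}. Key observation: the double cover Spin(3) -> SO(3) sends R and -R to the same matrix (trace \frac{11}{25} here), so the stated sign of the e_{12} coefficient is what selects one sheet.


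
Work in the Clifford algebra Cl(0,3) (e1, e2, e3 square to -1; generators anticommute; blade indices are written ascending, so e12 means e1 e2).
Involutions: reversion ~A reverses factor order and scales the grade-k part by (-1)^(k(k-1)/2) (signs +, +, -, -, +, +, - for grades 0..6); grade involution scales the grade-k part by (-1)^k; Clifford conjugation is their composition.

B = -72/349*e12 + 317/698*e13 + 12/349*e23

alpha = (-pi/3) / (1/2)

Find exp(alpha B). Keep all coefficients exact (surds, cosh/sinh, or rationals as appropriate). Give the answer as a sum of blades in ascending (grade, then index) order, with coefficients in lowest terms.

B^2 term by term: the squares give (-72/349)^2*(e12)^2 + (317/698)^2*(e13)^2 + (12/349)^2*(e23)^2 = 5184/121801*(-1) + 100489/487204*(-1) + 144/121801*(-1) = -1/4 (each basis 2-blade squares to minus the product of its generators' squares); cross terms between blades sharing an index anticommute and cancel. So B^2 = -1/4.
B^2 = -1/4 — since the square is negative, the closed form is circular: l = 1/2, alpha*l = -pi/3, so exp(alpha B) = cos(-pi/3) + (sin(-pi/3)/(1/2))*B = 1/2 + (-sqrt(3))*B.
Answer: 1/2 + 72*sqrt(3)/349*e12 - 317*sqrt(3)/698*e13 - 12*sqrt(3)/349*e23


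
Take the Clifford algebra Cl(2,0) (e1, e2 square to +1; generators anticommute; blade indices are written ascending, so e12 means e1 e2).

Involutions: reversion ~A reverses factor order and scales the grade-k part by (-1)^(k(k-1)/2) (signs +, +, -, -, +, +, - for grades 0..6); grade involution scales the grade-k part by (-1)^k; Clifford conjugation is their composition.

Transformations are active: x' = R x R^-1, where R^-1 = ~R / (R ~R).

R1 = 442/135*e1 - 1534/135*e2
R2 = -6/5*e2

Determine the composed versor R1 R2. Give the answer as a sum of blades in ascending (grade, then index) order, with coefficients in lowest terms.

Distribute over the terms of R2 (each basis-blade product reordered to ascending indices, repeated generators contracted through their squares):
R1 (-6/5*e2) = 3068/225 - 884/225*e12
Answer: 3068/225 - 884/225*e12


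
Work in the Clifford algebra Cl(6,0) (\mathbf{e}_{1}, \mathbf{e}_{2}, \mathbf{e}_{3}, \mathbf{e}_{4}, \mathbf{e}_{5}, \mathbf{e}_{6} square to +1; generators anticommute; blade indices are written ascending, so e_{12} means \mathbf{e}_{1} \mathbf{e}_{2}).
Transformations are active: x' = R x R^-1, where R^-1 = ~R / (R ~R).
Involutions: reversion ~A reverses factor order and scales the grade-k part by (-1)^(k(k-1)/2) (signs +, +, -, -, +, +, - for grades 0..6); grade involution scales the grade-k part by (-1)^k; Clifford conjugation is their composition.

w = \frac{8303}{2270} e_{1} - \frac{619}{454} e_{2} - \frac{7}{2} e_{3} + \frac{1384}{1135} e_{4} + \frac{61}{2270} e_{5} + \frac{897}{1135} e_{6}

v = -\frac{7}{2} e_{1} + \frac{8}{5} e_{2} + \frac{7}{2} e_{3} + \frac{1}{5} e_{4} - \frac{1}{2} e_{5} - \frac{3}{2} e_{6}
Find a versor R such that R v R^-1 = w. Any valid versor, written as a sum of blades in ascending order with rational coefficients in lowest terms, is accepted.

The midline construction: v and w both square to \frac{148}{5}, so reflecting in their sum \frac{179}{1135} e_{1} + \frac{537}{2270} e_{2} + \frac{1611}{1135} e_{4} - \frac{537}{1135} e_{5} - \frac{1611}{2270} e_{6} exchanges them.
Answer: \frac{179}{1135} e_{1} + \frac{537}{2270} e_{2} + \frac{1611}{1135} e_{4} - \frac{537}{1135} e_{5} - \frac{1611}{2270} e_{6}


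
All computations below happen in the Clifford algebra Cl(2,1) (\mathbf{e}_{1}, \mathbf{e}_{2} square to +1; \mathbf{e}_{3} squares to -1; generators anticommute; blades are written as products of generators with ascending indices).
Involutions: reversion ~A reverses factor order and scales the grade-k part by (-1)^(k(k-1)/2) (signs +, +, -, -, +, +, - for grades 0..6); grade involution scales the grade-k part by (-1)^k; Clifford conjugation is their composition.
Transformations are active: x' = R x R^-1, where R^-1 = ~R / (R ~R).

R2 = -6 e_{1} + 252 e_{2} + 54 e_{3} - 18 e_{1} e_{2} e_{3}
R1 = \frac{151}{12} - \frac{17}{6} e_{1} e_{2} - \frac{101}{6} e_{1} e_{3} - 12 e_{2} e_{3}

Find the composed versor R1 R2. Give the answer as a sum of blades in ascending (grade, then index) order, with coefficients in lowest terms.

Distribute over the terms of R1 (each basis-blade product reordered to ascending indices, repeated generators contracted through their squares):
(\frac{151}{12}) R2 = -\frac{151}{2} e_{1} + 3171 e_{2} + \frac{1359}{2} e_{3} - \frac{453}{2} e_{1} e_{2} e_{3}
(-\frac{17}{6} e_{1} e_{2}) R2 = -714 e_{1} - 17 e_{2} - 51 e_{3} - 153 e_{1} e_{2} e_{3}
(-\frac{101}{6} e_{1} e_{3}) R2 = 909 e_{1} - 303 e_{2} - 101 e_{3} + 4242 e_{1} e_{2} e_{3}
(-12 e_{2} e_{3}) R2 = 216 e_{1} + 648 e_{2} + 3024 e_{3} + 72 e_{1} e_{2} e_{3}
Summing the partial products and collecting blades:
Answer: \frac{671}{2} e_{1} + 3499 e_{2} + \frac{7103}{2} e_{3} + \frac{7869}{2} e_{1} e_{2} e_{3}


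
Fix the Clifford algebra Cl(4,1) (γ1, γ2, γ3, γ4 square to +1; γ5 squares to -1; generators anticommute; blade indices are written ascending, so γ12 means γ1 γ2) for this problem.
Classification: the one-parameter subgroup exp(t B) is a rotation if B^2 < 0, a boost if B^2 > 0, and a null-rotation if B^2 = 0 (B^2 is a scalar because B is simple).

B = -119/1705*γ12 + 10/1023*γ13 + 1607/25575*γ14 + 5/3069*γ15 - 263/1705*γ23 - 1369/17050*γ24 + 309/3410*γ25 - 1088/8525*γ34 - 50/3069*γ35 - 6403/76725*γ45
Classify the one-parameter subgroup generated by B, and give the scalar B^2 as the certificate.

B^2 term by term: the squares give (-119/1705)^2*(γ12)^2 + (10/1023)^2*(γ13)^2 + (1607/25575)^2*(γ14)^2 + (5/3069)^2*(γ15)^2 + (-263/1705)^2*(γ23)^2 + (-1369/17050)^2*(γ24)^2 + (309/3410)^2*(γ25)^2 + (-1088/8525)^2*(γ34)^2 + (-50/3069)^2*(γ35)^2 + (-6403/76725)^2*(γ45)^2 = 14161/2907025*(-1) + 100/1046529*(-1) + 2582449/654080625*(-1) + 25/9418761*(+1) + 69169/2907025*(-1) + 1874161/290702500*(-1) + 95481/11628100*(+1) + 1183744/72675625*(-1) + 2500/9418761*(+1) + 40998409/5886725625*(+1) = -1/25 (each basis 2-blade squares to minus the product of its generators' squares); cross terms between blades sharing an index anticommute and cancel; the commuting (index-disjoint) pairs give grade-4 terms 2*c*c'*(blade product), which cancel blade by blade — γ1234: 258944/14535125 + 2738/1744215 - 845282/43605375 = 0; γ1235: 2380/1046529 - 206/116281 - 526/1046529 = 0; γ1245: 1523914/130816125 - 165521/14535125 - 1369/5232645 = 0; γ1345: -25612/15697935 + 6428/3139587 - 2176/5232645 = 0; γ2345: 3367978/130816125 - 2738/1046529 - 336192/14535125 = 0 — confirming B is simple. So B^2 = -1/25.
Answer: rotation, certificate B^2 = -1/25. The scalar -1/25 is the complete invariant here: its sign names the subgroup type.


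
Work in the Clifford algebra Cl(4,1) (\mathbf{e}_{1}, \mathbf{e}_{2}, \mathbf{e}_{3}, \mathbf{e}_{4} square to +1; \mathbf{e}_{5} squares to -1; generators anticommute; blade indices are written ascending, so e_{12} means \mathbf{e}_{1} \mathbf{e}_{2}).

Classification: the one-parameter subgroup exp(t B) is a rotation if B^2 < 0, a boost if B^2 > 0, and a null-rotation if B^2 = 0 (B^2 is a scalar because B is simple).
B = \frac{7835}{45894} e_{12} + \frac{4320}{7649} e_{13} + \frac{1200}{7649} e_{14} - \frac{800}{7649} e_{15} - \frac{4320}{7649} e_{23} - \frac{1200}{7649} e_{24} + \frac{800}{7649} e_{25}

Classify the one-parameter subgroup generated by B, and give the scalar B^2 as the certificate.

B^2 term by term: the squares give (\frac{7835}{45894})^2*(e_{12})^2 + (\frac{4320}{7649})^2*(e_{13})^2 + (\frac{1200}{7649})^2*(e_{14})^2 + (-\frac{800}{7649})^2*(e_{15})^2 + (-\frac{4320}{7649})^2*(e_{23})^2 + (-\frac{1200}{7649})^2*(e_{24})^2 + (\frac{800}{7649})^2*(e_{25})^2 = \frac{61387225}{2106259236}*(-1) + \frac{18662400}{58507201}*(-1) + \frac{1440000}{58507201}*(-1) + \frac{640000}{58507201}*(+1) + \frac{18662400}{58507201}*(-1) + \frac{1440000}{58507201}*(-1) + \frac{640000}{58507201}*(+1) = -\frac{25}{36} (each basis 2-blade squares to minus the product of its generators' squares); cross terms between blades sharing an index anticommute and cancel; the commuting (index-disjoint) pairs give grade-4 terms 2*c*c'*(blade product), which cancel blade by blade — e_{1234}: \frac{10368000}{58507201} - \frac{10368000}{58507201} = 0; e_{1235}: -\frac{6912000}{58507201} + \frac{6912000}{58507201} = 0; e_{1245}: -\frac{1920000}{58507201} + \frac{1920000}{58507201} = 0 — confirming B is simple. So B^2 = -\frac{25}{36}.
Answer: rotation, certificate B^2 = -\frac{25}{36}. Because -\frac{25}{36} is invariant under every versor sandwich, the classification follows from its sign alone.


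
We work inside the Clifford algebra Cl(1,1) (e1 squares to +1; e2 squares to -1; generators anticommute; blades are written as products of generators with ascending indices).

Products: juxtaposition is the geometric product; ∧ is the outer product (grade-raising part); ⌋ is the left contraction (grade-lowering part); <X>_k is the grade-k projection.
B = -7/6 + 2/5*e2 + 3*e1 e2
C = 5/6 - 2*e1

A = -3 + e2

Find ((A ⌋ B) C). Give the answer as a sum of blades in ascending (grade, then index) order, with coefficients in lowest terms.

step 1: 31/10 + 3*e1 - 6/5*e2 - 9*e1 e2
step 2: -41/12 - 37/10*e1 - 19*e2 - 99/10*e1 e2
Answer: -41/12 - 37/10*e1 - 19*e2 - 99/10*e1 e2


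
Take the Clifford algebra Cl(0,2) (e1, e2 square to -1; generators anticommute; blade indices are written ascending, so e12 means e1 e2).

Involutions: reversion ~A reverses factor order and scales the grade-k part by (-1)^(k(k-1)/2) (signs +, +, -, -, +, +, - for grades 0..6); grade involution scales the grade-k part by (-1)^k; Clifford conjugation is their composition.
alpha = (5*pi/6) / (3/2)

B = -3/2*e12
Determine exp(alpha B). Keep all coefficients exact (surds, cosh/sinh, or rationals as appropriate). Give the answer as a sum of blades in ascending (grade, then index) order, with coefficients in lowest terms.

B^2 = (-3/2)^2*(e12)^2 = 9/4*(-1) = -9/4 (a basis 2-blade squares to minus the product of its generators' squares).
B^2 = -9/4 — the negative square puts this in the circular regime; l = 3/2, alpha*l = 5*pi/6, so exp(alpha B) = cos(5*pi/6) + (sin(5*pi/6)/(3/2))*B = -sqrt(3)/2 + (1/3)*B.
Answer: -sqrt(3)/2 - 1/2*e12


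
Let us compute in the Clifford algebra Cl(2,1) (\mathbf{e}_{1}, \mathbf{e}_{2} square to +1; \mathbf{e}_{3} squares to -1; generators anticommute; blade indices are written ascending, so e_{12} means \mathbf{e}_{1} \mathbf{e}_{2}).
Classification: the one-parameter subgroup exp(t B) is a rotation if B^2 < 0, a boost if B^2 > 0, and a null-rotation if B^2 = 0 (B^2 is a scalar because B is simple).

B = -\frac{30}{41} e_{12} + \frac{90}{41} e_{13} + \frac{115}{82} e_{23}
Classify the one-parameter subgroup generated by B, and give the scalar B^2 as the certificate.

B^2 term by term: the squares give (-\frac{30}{41})^2*(e_{12})^2 + (\frac{90}{41})^2*(e_{13})^2 + (\frac{115}{82})^2*(e_{23})^2 = \frac{900}{1681}*(-1) + \frac{8100}{1681}*(+1) + \frac{13225}{6724}*(+1) = \frac{25}{4} (each basis 2-blade squares to minus the product of its generators' squares); cross terms between blades sharing an index anticommute and cancel. So B^2 = \frac{25}{4}.
Answer: boost, certificate B^2 = \frac{25}{4}. Key observation: B^2 = \frac{25}{4} is a conjugation invariant, so its sign decides the class regardless of the surface form of B.


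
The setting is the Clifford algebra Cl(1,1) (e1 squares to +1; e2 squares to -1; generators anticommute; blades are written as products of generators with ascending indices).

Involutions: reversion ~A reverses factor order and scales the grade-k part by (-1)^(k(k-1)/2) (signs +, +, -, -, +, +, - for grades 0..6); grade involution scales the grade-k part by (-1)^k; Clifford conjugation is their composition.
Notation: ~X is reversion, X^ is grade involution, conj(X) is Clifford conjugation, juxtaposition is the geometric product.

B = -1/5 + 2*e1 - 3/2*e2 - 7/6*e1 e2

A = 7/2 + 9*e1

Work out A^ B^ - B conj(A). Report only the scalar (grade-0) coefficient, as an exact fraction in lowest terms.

first term: 173/10 - 26/5*e1 + 63/4*e2 - 211/12*e1 e2
second term: -187/10 + 44/5*e1 - 63/4*e2 - 211/12*e1 e2
Answer: 36


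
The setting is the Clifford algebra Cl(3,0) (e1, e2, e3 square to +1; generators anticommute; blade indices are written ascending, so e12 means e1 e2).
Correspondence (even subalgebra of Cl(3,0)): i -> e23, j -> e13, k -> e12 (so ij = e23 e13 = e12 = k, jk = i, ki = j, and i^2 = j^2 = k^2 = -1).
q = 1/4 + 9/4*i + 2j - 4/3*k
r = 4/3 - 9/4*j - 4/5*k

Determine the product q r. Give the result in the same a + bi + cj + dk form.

In blades: q = 1/4 - 4/3*e12 + 2*e13 + 9/4*e23, r = 4/3 - 4/5*e12 - 9/4*e13.
Distribute q over r term by term (generator squares from the signature, products reordered to ascending indices): (1/4)*r = 1/3 - 1/5*e12 - 9/16*e13; (-4/3*e12)*r = -16/15 - 16/9*e12 - 3*e23; (2*e13)*r = 9/2 + 8/3*e13 - 8/5*e23; (9/4*e23)*r = -81/16*e12 + 9/5*e13 + 3*e23.
Sum: 113/30 - 5069/720*e12 + 937/240*e13 - 8/5*e23; translating back through the correspondence:
Answer: 113/30 - 8/5*i + 937/240*j - 5069/720*k


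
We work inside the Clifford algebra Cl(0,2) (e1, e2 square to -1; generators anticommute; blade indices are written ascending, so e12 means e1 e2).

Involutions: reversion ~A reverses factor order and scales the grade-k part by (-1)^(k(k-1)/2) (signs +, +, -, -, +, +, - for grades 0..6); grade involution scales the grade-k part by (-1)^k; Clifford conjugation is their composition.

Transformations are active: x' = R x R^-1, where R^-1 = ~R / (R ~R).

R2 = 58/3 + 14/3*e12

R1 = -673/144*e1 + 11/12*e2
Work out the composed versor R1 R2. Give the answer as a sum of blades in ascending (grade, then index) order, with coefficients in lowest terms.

Distribute over the terms of R1 (each basis-blade product reordered to ascending indices, repeated generators contracted through their squares):
(-673/144*e1) R2 = -19517/216*e1 + 4711/216*e2
(11/12*e2) R2 = 77/18*e1 + 319/18*e2
Summing the partial products and collecting blades:
Answer: -18593/216*e1 + 8539/216*e2


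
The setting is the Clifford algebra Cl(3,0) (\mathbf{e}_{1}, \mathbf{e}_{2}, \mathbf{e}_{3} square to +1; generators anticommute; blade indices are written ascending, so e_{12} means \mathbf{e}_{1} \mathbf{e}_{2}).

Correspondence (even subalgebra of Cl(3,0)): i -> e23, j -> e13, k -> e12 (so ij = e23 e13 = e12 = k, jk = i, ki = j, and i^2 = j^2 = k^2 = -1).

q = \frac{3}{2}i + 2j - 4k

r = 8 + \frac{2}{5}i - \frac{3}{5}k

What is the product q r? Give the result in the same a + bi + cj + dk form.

In blades: q = -4 e_{12} + 2 e_{13} + \frac{3}{2} e_{23}, r = 8 - \frac{3}{5} e_{12} + \frac{2}{5} e_{23}.
Distribute q over r term by term (generator squares from the signature, products reordered to ascending indices): (-4 e_{12})*r = -\frac{12}{5} - 32 e_{12} - \frac{8}{5} e_{13}; (2 e_{13})*r = -\frac{4}{5} e_{12} + 16 e_{13} - \frac{6}{5} e_{23}; (\frac{3}{2} e_{23})*r = -\frac{3}{5} + \frac{9}{10} e_{13} + 12 e_{23}.
Sum: -3 - \frac{164}{5} e_{12} + \frac{153}{10} e_{13} + \frac{54}{5} e_{23}; translating back through the correspondence:
Answer: -3 + \frac{54}{5}i + \frac{153}{10}j - \frac{164}{5}k


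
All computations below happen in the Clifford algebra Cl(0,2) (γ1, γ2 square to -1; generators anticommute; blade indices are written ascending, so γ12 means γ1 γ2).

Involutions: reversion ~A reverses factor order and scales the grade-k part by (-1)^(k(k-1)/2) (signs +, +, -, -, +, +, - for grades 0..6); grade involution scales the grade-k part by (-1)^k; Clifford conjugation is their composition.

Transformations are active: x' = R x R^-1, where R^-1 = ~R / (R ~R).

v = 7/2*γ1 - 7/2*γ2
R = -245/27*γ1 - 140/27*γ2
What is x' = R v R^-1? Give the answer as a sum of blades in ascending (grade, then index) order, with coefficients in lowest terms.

~R = -245/27*γ1 - 140/27*γ2, and R ~R = -79625/729, so R^-1 = ~R / (-79625/729).
R v = 245/18 + 2695/54*γ12
Answer: -161/130*γ1 + 623/130*γ2


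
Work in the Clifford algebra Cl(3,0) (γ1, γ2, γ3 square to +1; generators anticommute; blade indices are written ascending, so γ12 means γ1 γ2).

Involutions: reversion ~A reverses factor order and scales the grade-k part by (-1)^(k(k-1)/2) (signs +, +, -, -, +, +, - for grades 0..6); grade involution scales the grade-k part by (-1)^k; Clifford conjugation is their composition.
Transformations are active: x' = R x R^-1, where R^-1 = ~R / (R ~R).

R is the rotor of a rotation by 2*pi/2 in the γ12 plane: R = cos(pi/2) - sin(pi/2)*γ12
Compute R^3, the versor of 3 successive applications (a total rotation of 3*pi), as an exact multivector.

Half-angle bookkeeping: 3 applications in γ12 add up to rotor phase 3*pi/2 = 3*pi/2, so R^3 = cos(3*pi/2) - sin(3*pi/2)*γ12.
cos(3*pi/2) = 0 and sin(3*pi/2) = -1, so R^3 = γ12. The net rotation is 1*pi (after discarding 1 full turn, each of which contributes a factor -1 to the rotor); the rotor keeps the half-angle phase exactly.
Answer: γ12


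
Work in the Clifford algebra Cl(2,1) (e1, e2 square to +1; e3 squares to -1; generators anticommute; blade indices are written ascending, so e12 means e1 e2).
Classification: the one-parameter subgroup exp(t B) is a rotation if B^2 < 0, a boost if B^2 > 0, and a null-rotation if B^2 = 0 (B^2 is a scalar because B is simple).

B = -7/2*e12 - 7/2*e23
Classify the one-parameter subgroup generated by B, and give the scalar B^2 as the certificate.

B^2 term by term: the squares give (-7/2)^2*(e12)^2 + (-7/2)^2*(e23)^2 = 49/4*(-1) + 49/4*(+1) = 0 (each basis 2-blade squares to minus the product of its generators' squares); cross terms between blades sharing an index anticommute and cancel. So B^2 = 0.
Answer: null-rotation, certificate B^2 = 0. Certificate logic: 0 is a conjugation-invariant scalar, so its sign fixes rotation versus boost versus null-rotation outright.


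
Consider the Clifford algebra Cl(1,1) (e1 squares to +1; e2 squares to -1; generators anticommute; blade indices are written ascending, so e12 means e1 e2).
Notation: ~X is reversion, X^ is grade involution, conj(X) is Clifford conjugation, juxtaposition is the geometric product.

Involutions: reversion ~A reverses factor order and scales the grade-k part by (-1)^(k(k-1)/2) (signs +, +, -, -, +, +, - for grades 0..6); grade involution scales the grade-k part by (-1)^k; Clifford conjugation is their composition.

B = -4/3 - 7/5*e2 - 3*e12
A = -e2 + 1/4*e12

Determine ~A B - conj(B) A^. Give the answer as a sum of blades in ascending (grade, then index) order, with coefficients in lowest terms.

first term: -13/20 + 53/20*e1 + 4/3*e2 + 1/3*e12
second term: -13/20 - 53/20*e1 - 4/3*e2 - 1/3*e12
Answer: 53/10*e1 + 8/3*e2 + 2/3*e12


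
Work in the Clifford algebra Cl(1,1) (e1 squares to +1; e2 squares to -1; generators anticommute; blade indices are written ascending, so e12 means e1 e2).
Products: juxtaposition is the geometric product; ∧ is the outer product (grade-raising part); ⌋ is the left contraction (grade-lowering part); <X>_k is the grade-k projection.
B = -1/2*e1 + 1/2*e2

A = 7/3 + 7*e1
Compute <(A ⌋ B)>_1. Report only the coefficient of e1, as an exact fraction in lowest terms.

step 1: -7/2 - 7/6*e1 + 7/6*e2
step 2: -7/6*e1 + 7/6*e2
Answer: -7/6


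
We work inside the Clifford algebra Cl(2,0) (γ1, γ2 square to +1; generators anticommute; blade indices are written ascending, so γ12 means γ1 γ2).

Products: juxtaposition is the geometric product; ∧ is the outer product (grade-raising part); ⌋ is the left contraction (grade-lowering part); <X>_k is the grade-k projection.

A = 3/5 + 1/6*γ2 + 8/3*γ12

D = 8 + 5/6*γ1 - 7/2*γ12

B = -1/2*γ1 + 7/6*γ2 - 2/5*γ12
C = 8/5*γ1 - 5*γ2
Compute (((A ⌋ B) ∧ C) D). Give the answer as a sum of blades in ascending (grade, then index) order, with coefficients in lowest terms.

step 1: 227/180 - 7/30*γ1 + 7/10*γ2 - 6/25*γ12
step 2: 454/225*γ1 - 227/36*γ2 + 7/150*γ12
step 3: 4981/2700 - 10669/1800*γ1 - 51791/900*γ2 + 30391/5400*γ12
Answer: 4981/2700 - 10669/1800*γ1 - 51791/900*γ2 + 30391/5400*γ12


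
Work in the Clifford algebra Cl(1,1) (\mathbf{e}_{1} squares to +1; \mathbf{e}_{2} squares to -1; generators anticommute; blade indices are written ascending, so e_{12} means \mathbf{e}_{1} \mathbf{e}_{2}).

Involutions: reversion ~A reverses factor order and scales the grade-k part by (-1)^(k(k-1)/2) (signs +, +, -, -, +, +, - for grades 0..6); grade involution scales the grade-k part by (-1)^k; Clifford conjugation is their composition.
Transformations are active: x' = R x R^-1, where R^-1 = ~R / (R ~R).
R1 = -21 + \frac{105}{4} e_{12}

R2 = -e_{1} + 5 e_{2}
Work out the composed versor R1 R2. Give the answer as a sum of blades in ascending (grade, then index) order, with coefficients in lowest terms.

Distribute over the terms of R1 (each basis-blade product reordered to ascending indices, repeated generators contracted through their squares):
(-21) R2 = 21 e_{1} - 105 e_{2}
(\frac{105}{4} e_{12}) R2 = -\frac{525}{4} e_{1} + \frac{105}{4} e_{2}
Summing the partial products and collecting blades:
Answer: -\frac{441}{4} e_{1} - \frac{315}{4} e_{2}
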